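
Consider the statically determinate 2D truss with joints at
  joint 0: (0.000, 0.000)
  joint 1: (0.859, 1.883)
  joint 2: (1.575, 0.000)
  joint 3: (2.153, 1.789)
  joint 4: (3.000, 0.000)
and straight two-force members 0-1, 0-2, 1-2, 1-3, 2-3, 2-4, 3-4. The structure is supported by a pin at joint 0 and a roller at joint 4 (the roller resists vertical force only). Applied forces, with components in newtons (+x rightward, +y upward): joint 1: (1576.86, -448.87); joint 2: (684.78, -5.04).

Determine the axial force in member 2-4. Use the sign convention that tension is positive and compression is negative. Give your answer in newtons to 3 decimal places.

N=5 nodes, M=7 members, R=3 reactions → 2N=10, M+R=10
member 0 (0-1): L=2.0697, (cx,cy)=(0.4150,0.9098)
member 1 (0-2): L=1.5750, (cx,cy)=(1.0000,0.0000)
member 2 (1-2): L=2.0145, (cx,cy)=(0.3554,-0.9347)
member 3 (1-3): L=1.2974, (cx,cy)=(0.9974,-0.0725)
member 4 (2-3): L=1.8801, (cx,cy)=(0.3074,0.9516)
member 5 (2-4): L=1.4250, (cx,cy)=(1.0000,0.0000)
member 6 (3-4): L=1.9794, (cx,cy)=(0.4279,-0.9038)
solve A·x = −loads:
  F[0-1] = +733.1311 N (tension)
  F[0-2] = +1957.3611 N (tension)
  F[1-2] = -1126.0238 N (compression)
  F[1-3] = -874.6715 N (compression)
  F[2-3] = +1111.3688 N (tension)
  F[2-4] = +530.6959 N (tension)
  F[3-4] = -1240.1969 N (compression)
  Rx@0 = -2261.6400 N
  Ry@0 = -667.0049 N
  Ry@4 = +1120.9149 N

530.696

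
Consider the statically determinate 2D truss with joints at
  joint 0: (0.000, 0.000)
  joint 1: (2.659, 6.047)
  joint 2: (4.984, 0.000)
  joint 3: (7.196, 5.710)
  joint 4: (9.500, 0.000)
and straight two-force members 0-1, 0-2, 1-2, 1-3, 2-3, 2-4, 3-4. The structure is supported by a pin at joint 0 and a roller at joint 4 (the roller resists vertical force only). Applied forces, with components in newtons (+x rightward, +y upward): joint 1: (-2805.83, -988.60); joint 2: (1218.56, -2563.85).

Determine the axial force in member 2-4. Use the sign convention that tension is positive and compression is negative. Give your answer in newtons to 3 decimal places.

N=5 nodes, M=7 members, R=3 reactions → 2N=10, M+R=10
member 0 (0-1): L=6.6058, (cx,cy)=(0.4025,0.9154)
member 1 (0-2): L=4.9840, (cx,cy)=(1.0000,0.0000)
member 2 (1-2): L=6.4786, (cx,cy)=(0.3589,-0.9334)
member 3 (1-3): L=4.5495, (cx,cy)=(0.9973,-0.0741)
member 4 (2-3): L=6.1235, (cx,cy)=(0.3612,0.9325)
member 5 (2-4): L=4.5160, (cx,cy)=(1.0000,0.0000)
member 6 (3-4): L=6.1573, (cx,cy)=(0.3742,-0.9274)
solve A·x = −loads:
  F[0-1] = -4060.1032 N (compression)
  F[0-2] = +47.0252 N (tension)
  F[1-2] = +2912.7063 N (tension)
  F[1-3] = +126.5832 N (tension)
  F[2-3] = -166.0391 N (compression)
  F[2-4] = -66.2568 N (compression)
  F[3-4] = +177.0676 N (tension)
  Rx@0 = +1587.2700 N
  Ry@0 = +3716.6540 N
  Ry@4 = -164.2040 N

-66.257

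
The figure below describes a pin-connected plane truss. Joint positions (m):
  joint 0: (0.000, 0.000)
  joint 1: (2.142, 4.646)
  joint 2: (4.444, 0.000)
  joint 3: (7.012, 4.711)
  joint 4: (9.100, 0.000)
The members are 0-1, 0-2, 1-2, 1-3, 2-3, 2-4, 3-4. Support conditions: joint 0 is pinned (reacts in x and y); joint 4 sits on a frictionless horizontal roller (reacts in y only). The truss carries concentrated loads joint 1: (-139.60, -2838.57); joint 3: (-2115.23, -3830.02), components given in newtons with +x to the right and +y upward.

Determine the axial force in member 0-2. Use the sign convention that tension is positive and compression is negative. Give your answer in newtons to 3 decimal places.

N=5 nodes, M=7 members, R=3 reactions → 2N=10, M+R=10
member 0 (0-1): L=5.1160, (cx,cy)=(0.4187,0.9081)
member 1 (0-2): L=4.4440, (cx,cy)=(1.0000,0.0000)
member 2 (1-2): L=5.1850, (cx,cy)=(0.4440,-0.8960)
member 3 (1-3): L=4.8704, (cx,cy)=(0.9999,0.0133)
member 4 (2-3): L=5.3655, (cx,cy)=(0.4786,0.8780)
member 5 (2-4): L=4.6560, (cx,cy)=(1.0000,0.0000)
member 6 (3-4): L=5.1530, (cx,cy)=(0.4052,-0.9142)
solve A·x = −loads:
  F[0-1] = -4641.9798 N (compression)
  F[0-2] = -311.2967 N (compression)
  F[1-2] = +1499.9199 N (tension)
  F[1-3] = -2470.0735 N (compression)
  F[2-3] = -1530.6993 N (compression)
  F[2-4] = +1087.2423 N (tension)
  F[3-4] = -2683.2110 N (compression)
  Rx@0 = +2254.8300 N
  Ry@0 = +4215.5255 N
  Ry@4 = +2453.0645 N

-311.297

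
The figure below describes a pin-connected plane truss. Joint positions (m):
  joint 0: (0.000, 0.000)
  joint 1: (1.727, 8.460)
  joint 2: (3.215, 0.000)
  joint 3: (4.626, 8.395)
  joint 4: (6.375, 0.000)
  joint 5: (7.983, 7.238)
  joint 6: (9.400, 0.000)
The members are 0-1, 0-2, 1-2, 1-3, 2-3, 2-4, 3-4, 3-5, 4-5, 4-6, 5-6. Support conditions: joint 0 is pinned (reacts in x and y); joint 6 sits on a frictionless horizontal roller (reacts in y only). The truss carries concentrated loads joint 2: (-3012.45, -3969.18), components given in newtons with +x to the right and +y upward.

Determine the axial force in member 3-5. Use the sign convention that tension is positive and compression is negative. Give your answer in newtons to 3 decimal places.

-557.433

N=7 nodes, M=11 members, R=3 reactions → 2N=14, M+R=14
member 0 (0-1): L=8.6345, (cx,cy)=(0.2000,0.9798)
member 1 (0-2): L=3.2150, (cx,cy)=(1.0000,0.0000)
member 2 (1-2): L=8.5899, (cx,cy)=(0.1732,-0.9849)
member 3 (1-3): L=2.8997, (cx,cy)=(0.9997,-0.0224)
member 4 (2-3): L=8.5128, (cx,cy)=(0.1658,0.9862)
member 5 (2-4): L=3.1600, (cx,cy)=(1.0000,0.0000)
member 6 (3-4): L=8.5753, (cx,cy)=(0.2040,-0.9790)
member 7 (3-5): L=3.5508, (cx,cy)=(0.9454,-0.3258)
member 8 (4-5): L=7.4145, (cx,cy)=(0.2169,0.9762)
member 9 (4-6): L=3.0250, (cx,cy)=(1.0000,0.0000)
member 10 (5-6): L=7.3754, (cx,cy)=(0.1921,-0.9814)
solve A·x = −loads:
  F[0-1] = -2665.4966 N (compression)
  F[0-2] = -2479.3182 N (compression)
  F[1-2] = +2674.4092 N (tension)
  F[1-3] = -996.6633 N (compression)
  F[2-3] = +1353.9311 N (tension)
  F[2-4] = +771.9970 N (tension)
  F[3-4] = -1201.1573 N (compression)
  F[3-5] = -557.4328 N (compression)
  F[4-5] = +1204.5776 N (tension)
  F[4-6] = +265.7695 N (tension)
  F[5-6] = -1383.3146 N (compression)
  Rx@0 = +3012.4500 N
  Ry@0 = +2611.6360 N
  Ry@6 = +1357.5440 N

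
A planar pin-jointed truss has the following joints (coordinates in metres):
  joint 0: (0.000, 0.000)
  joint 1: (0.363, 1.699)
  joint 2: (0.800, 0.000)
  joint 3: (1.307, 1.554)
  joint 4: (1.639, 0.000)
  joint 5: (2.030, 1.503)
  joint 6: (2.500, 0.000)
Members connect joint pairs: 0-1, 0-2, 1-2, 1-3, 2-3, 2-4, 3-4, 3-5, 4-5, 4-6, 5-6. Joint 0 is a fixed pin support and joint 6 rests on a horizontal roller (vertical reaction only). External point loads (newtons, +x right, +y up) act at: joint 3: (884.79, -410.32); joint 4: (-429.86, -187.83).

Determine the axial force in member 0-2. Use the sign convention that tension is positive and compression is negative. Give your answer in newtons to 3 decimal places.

N=7 nodes, M=11 members, R=3 reactions → 2N=14, M+R=14
member 0 (0-1): L=1.7373, (cx,cy)=(0.2089,0.9779)
member 1 (0-2): L=0.8000, (cx,cy)=(1.0000,0.0000)
member 2 (1-2): L=1.7543, (cx,cy)=(0.2491,-0.9685)
member 3 (1-3): L=0.9551, (cx,cy)=(0.9884,-0.1518)
member 4 (2-3): L=1.6346, (cx,cy)=(0.3102,0.9507)
member 5 (2-4): L=0.8390, (cx,cy)=(1.0000,0.0000)
member 6 (3-4): L=1.5891, (cx,cy)=(0.2089,-0.9779)
member 7 (3-5): L=0.7248, (cx,cy)=(0.9975,-0.0704)
member 8 (4-5): L=1.5530, (cx,cy)=(0.2518,0.9678)
member 9 (4-6): L=0.8610, (cx,cy)=(1.0000,0.0000)
member 10 (5-6): L=1.5748, (cx,cy)=(0.2985,-0.9544)
solve A·x = −loads:
  F[0-1] = +296.0258 N (tension)
  F[0-2] = +393.0785 N (tension)
  F[1-2] = -321.4232 N (compression)
  F[1-3] = +143.5831 N (tension)
  F[2-3] = +327.4395 N (tension)
  F[2-4] = +211.4511 N (tension)
  F[3-4] = -679.5876 N (compression)
  F[3-5] = -500.5674 N (compression)
  F[4-5] = +880.7920 N (tension)
  F[4-6] = +277.5727 N (tension)
  F[5-6] = -930.0296 N (compression)
  Rx@0 = -454.9300 N
  Ry@0 = -289.4921 N
  Ry@6 = +887.6421 N

393.079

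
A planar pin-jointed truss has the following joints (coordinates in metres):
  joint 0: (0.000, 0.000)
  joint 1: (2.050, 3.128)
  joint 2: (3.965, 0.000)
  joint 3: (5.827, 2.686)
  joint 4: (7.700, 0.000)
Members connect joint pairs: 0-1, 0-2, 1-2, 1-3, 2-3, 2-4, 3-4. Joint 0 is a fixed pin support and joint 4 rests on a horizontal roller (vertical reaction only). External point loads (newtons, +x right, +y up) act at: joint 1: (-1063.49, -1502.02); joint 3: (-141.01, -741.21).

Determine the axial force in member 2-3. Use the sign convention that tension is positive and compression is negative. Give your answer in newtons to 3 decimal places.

N=5 nodes, M=7 members, R=3 reactions → 2N=10, M+R=10
member 0 (0-1): L=3.7399, (cx,cy)=(0.5481,0.8364)
member 1 (0-2): L=3.9650, (cx,cy)=(1.0000,0.0000)
member 2 (1-2): L=3.6676, (cx,cy)=(0.5221,-0.8529)
member 3 (1-3): L=3.8028, (cx,cy)=(0.9932,-0.1162)
member 4 (2-3): L=3.2683, (cx,cy)=(0.5697,0.8218)
member 5 (2-4): L=3.7350, (cx,cy)=(1.0000,0.0000)
member 6 (3-4): L=3.2746, (cx,cy)=(0.5720,-0.8203)
solve A·x = −loads:
  F[0-1] = -2108.6493 N (compression)
  F[0-2] = -48.6600 N (compression)
  F[1-2] = +344.0808 N (tension)
  F[1-3] = -273.8623 N (compression)
  F[2-3] = -357.0697 N (compression)
  F[2-4] = +334.4255 N (tension)
  F[3-4] = -584.6746 N (compression)
  Rx@0 = +1204.5000 N
  Ry@0 = +1763.6427 N
  Ry@4 = +479.5873 N

-357.070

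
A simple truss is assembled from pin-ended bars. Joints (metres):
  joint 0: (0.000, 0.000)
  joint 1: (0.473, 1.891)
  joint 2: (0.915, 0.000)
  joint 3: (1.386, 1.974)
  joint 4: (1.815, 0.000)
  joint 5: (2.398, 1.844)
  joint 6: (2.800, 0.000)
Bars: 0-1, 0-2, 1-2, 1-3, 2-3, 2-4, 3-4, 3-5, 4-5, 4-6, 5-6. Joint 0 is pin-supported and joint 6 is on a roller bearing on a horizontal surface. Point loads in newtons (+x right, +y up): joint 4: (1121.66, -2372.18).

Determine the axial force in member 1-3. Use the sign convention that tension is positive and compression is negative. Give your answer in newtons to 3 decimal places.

N=7 nodes, M=11 members, R=3 reactions → 2N=14, M+R=14
member 0 (0-1): L=1.9493, (cx,cy)=(0.2427,0.9701)
member 1 (0-2): L=0.9150, (cx,cy)=(1.0000,0.0000)
member 2 (1-2): L=1.9420, (cx,cy)=(0.2276,-0.9738)
member 3 (1-3): L=0.9168, (cx,cy)=(0.9959,0.0905)
member 4 (2-3): L=2.0294, (cx,cy)=(0.2321,0.9727)
member 5 (2-4): L=0.9000, (cx,cy)=(1.0000,0.0000)
member 6 (3-4): L=2.0201, (cx,cy)=(0.2124,-0.9772)
member 7 (3-5): L=1.0203, (cx,cy)=(0.9918,-0.1274)
member 8 (4-5): L=1.9340, (cx,cy)=(0.3015,0.9535)
member 9 (4-6): L=0.9850, (cx,cy)=(1.0000,0.0000)
member 10 (5-6): L=1.8873, (cx,cy)=(0.2130,-0.9771)
solve A·x = −loads:
  F[0-1] = -860.2087 N (compression)
  F[0-2] = +1330.3951 N (tension)
  F[1-2] = +820.0786 N (tension)
  F[1-3] = -397.0187 N (compression)
  F[2-3] = -820.9712 N (compression)
  F[2-4] = +1707.5849 N (tension)
  F[3-4] = +957.7399 N (tension)
  F[3-5] = -795.8040 N (compression)
  F[4-5] = +1506.3607 N (tension)
  F[4-6] = +335.2211 N (tension)
  F[5-6] = -1573.7967 N (compression)
  Rx@0 = -1121.6600 N
  Ry@0 = +834.4990 N
  Ry@6 = +1537.6810 N

-397.019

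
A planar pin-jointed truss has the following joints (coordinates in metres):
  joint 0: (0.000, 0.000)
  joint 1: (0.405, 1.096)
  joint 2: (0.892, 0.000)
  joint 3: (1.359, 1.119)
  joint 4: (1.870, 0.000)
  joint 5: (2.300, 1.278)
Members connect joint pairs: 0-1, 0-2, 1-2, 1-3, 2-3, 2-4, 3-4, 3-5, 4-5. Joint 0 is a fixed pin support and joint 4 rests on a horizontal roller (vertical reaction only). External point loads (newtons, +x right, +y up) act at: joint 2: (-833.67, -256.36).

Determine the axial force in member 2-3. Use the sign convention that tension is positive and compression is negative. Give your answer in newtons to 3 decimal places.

135.328

N=6 nodes, M=9 members, R=3 reactions → 2N=12, M+R=12
member 0 (0-1): L=1.1684, (cx,cy)=(0.3466,0.9380)
member 1 (0-2): L=0.8920, (cx,cy)=(1.0000,0.0000)
member 2 (1-2): L=1.1993, (cx,cy)=(0.4061,-0.9138)
member 3 (1-3): L=0.9543, (cx,cy)=(0.9997,0.0241)
member 4 (2-3): L=1.2125, (cx,cy)=(0.3851,0.9229)
member 5 (2-4): L=0.9780, (cx,cy)=(1.0000,0.0000)
member 6 (3-4): L=1.2302, (cx,cy)=(0.4154,-0.9096)
member 7 (3-5): L=0.9543, (cx,cy)=(0.9860,0.1666)
member 8 (4-5): L=1.3484, (cx,cy)=(0.3189,0.9478)
solve A·x = −loads:
  F[0-1] = -142.9360 N (compression)
  F[0-2] = -784.1259 N (compression)
  F[1-2] = +143.8667 N (tension)
  F[1-3] = -107.9942 N (compression)
  F[2-3] = +135.3275 N (tension)
  F[2-4] = +55.8424 N (tension)
  F[3-4] = -134.4322 N (compression)
  F[3-5] = +0.0000 N (tension)
  F[4-5] = +0.0000 N (tension)
  Rx@0 = +833.6700 N
  Ry@0 = +134.0749 N
  Ry@4 = +122.2851 N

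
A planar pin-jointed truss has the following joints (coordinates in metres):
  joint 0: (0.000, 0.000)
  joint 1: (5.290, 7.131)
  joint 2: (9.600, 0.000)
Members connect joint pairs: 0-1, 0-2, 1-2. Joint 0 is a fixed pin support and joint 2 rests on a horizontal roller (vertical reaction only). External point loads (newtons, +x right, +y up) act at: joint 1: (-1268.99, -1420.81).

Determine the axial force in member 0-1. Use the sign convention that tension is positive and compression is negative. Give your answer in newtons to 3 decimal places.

N=3 nodes, M=3 members, R=3 reactions → 2N=6, M+R=6
member 0 (0-1): L=8.8789, (cx,cy)=(0.5958,0.8031)
member 1 (0-2): L=9.6000, (cx,cy)=(1.0000,0.0000)
member 2 (1-2): L=8.3323, (cx,cy)=(0.5173,-0.8558)
solve A·x = −loads:
  F[0-1] = -1967.9135 N (compression)
  F[0-2] = -96.5209 N (compression)
  F[1-2] = +186.5988 N (tension)
  Rx@0 = +1268.9900 N
  Ry@0 = +1580.5061 N
  Ry@2 = -159.6961 N

-1967.913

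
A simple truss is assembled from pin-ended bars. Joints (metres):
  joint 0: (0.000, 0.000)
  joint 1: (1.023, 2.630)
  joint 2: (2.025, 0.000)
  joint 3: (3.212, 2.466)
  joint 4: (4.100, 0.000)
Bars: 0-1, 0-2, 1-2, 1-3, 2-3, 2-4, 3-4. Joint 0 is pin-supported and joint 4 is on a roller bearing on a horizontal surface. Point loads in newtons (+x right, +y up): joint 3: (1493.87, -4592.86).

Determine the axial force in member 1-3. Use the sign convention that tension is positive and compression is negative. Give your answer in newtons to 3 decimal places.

-76.491

N=5 nodes, M=7 members, R=3 reactions → 2N=10, M+R=10
member 0 (0-1): L=2.8220, (cx,cy)=(0.3625,0.9320)
member 1 (0-2): L=2.0250, (cx,cy)=(1.0000,0.0000)
member 2 (1-2): L=2.8144, (cx,cy)=(0.3560,-0.9345)
member 3 (1-3): L=2.1951, (cx,cy)=(0.9972,-0.0747)
member 4 (2-3): L=2.7368, (cx,cy)=(0.4337,0.9010)
member 5 (2-4): L=2.0750, (cx,cy)=(1.0000,0.0000)
member 6 (3-4): L=2.6210, (cx,cy)=(0.3388,-0.9409)
solve A·x = −loads:
  F[0-1] = -103.2622 N (compression)
  F[0-2] = +1531.3041 N (tension)
  F[1-2] = +109.1015 N (tension)
  F[1-3] = -76.4907 N (compression)
  F[2-3] = -113.1490 N (compression)
  F[2-4] = +1619.2215 N (tension)
  F[3-4] = -4779.2768 N (compression)
  Rx@0 = -1493.8700 N
  Ry@0 = +96.2381 N
  Ry@4 = +4496.6219 N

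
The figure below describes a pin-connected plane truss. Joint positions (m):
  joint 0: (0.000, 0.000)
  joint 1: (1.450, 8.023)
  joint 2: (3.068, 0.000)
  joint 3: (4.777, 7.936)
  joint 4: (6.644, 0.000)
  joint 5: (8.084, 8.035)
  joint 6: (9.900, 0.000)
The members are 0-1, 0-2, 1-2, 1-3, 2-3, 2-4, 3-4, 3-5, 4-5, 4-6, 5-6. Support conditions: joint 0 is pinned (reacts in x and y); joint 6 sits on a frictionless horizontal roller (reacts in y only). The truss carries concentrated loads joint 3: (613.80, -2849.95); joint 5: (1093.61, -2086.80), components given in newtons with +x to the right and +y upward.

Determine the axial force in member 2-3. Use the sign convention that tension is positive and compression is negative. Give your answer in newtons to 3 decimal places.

-493.816

N=7 nodes, M=11 members, R=3 reactions → 2N=14, M+R=14
member 0 (0-1): L=8.1530, (cx,cy)=(0.1778,0.9841)
member 1 (0-2): L=3.0680, (cx,cy)=(1.0000,0.0000)
member 2 (1-2): L=8.1845, (cx,cy)=(0.1977,-0.9803)
member 3 (1-3): L=3.3281, (cx,cy)=(0.9997,-0.0261)
member 4 (2-3): L=8.1179, (cx,cy)=(0.2105,0.9776)
member 5 (2-4): L=3.5760, (cx,cy)=(1.0000,0.0000)
member 6 (3-4): L=8.1527, (cx,cy)=(0.2290,-0.9734)
member 7 (3-5): L=3.3085, (cx,cy)=(0.9996,0.0299)
member 8 (4-5): L=8.1630, (cx,cy)=(0.1764,0.9843)
member 9 (4-6): L=3.2560, (cx,cy)=(1.0000,0.0000)
member 10 (5-6): L=8.2377, (cx,cy)=(0.2205,-0.9754)
solve A·x = −loads:
  F[0-1] = -485.6873 N (compression)
  F[0-2] = +1793.7891 N (tension)
  F[1-2] = +492.4681 N (tension)
  F[1-3] = -183.7980 N (compression)
  F[2-3] = -493.8158 N (compression)
  F[2-4] = +1995.1041 N (tension)
  F[3-4] = -2447.2510 N (compression)
  F[3-5] = -341.2138 N (compression)
  F[4-5] = +2420.1699 N (tension)
  F[4-6] = +1007.7400 N (tension)
  F[5-6] = -4571.2676 N (compression)
  Rx@0 = -1707.4100 N
  Ry@0 = +477.9444 N
  Ry@6 = +4458.8056 N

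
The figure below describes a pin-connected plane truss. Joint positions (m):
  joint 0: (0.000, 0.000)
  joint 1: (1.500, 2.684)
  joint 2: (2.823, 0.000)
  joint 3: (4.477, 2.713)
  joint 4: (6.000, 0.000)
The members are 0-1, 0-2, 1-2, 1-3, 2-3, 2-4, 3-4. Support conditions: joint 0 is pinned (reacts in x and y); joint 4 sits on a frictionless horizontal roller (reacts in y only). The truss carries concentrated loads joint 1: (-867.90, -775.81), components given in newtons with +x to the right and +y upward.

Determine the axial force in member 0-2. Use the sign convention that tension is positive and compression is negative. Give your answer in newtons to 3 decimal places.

N=5 nodes, M=7 members, R=3 reactions → 2N=10, M+R=10
member 0 (0-1): L=3.0747, (cx,cy)=(0.4879,0.8729)
member 1 (0-2): L=2.8230, (cx,cy)=(1.0000,0.0000)
member 2 (1-2): L=2.9924, (cx,cy)=(0.4421,-0.8970)
member 3 (1-3): L=2.9771, (cx,cy)=(1.0000,0.0097)
member 4 (2-3): L=3.1774, (cx,cy)=(0.5205,0.8538)
member 5 (2-4): L=3.1770, (cx,cy)=(1.0000,0.0000)
member 6 (3-4): L=3.1113, (cx,cy)=(0.4895,-0.8720)
solve A·x = −loads:
  F[0-1] = -1111.3162 N (compression)
  F[0-2] = -325.7438 N (compression)
  F[1-2] = +219.0948 N (tension)
  F[1-3] = +228.8870 N (tension)
  F[2-3] = -230.1592 N (compression)
  F[2-4] = -109.0677 N (compression)
  F[3-4] = +222.8085 N (tension)
  Rx@0 = +867.9000 N
  Ry@0 = +970.0981 N
  Ry@4 = -194.2881 N

-325.744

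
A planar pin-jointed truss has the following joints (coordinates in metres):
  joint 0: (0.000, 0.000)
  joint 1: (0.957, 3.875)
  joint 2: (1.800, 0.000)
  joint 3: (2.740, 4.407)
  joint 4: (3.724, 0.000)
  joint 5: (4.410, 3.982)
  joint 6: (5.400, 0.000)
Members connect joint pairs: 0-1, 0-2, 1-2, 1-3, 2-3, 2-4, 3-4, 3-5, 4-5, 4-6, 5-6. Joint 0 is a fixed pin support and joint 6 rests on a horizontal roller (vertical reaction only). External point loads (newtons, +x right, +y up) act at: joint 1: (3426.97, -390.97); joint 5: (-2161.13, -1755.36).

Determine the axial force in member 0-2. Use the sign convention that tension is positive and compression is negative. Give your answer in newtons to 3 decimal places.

N=7 nodes, M=11 members, R=3 reactions → 2N=14, M+R=14
member 0 (0-1): L=3.9914, (cx,cy)=(0.2398,0.9708)
member 1 (0-2): L=1.8000, (cx,cy)=(1.0000,0.0000)
member 2 (1-2): L=3.9656, (cx,cy)=(0.2126,-0.9771)
member 3 (1-3): L=1.8607, (cx,cy)=(0.9583,0.2859)
member 4 (2-3): L=4.5061, (cx,cy)=(0.2086,0.9780)
member 5 (2-4): L=1.9240, (cx,cy)=(1.0000,0.0000)
member 6 (3-4): L=4.5155, (cx,cy)=(0.2179,-0.9760)
member 7 (3-5): L=1.7232, (cx,cy)=(0.9691,-0.2466)
member 8 (4-5): L=4.0407, (cx,cy)=(0.1698,0.9855)
member 9 (4-6): L=1.6760, (cx,cy)=(1.0000,0.0000)
member 10 (5-6): L=4.1032, (cx,cy)=(0.2413,-0.9705)
solve A·x = −loads:
  F[0-1] = +228.7087 N (tension)
  F[0-2] = +1211.0039 N (tension)
  F[1-2] = -1556.0323 N (compression)
  F[1-3] = -3173.8535 N (compression)
  F[2-3] = +1554.6711 N (tension)
  F[2-4] = +555.9170 N (tension)
  F[3-4] = +85.2315 N (tension)
  F[3-5] = -2822.8177 N (compression)
  F[4-5] = -84.4086 N (compression)
  F[4-6] = +588.8207 N (tension)
  F[5-6] = -2440.4661 N (compression)
  Rx@0 = -1265.8400 N
  Ry@0 = -222.0376 N
  Ry@6 = +2368.3676 N

1211.004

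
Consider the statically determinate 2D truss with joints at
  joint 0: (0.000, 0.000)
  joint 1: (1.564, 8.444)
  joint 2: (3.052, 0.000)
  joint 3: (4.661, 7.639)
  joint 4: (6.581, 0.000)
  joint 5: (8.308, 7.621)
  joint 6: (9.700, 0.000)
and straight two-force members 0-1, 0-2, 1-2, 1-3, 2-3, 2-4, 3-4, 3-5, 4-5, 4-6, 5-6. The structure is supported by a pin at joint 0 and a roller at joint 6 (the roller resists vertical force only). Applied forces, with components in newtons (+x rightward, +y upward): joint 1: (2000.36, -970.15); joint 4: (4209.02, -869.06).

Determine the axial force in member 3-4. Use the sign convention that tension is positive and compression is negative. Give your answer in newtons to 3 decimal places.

-1663.485

N=7 nodes, M=11 members, R=3 reactions → 2N=14, M+R=14
member 0 (0-1): L=8.5876, (cx,cy)=(0.1821,0.9833)
member 1 (0-2): L=3.0520, (cx,cy)=(1.0000,0.0000)
member 2 (1-2): L=8.5741, (cx,cy)=(0.1735,-0.9848)
member 3 (1-3): L=3.1999, (cx,cy)=(0.9678,-0.2516)
member 4 (2-3): L=7.8066, (cx,cy)=(0.2061,0.9785)
member 5 (2-4): L=3.5290, (cx,cy)=(1.0000,0.0000)
member 6 (3-4): L=7.8766, (cx,cy)=(0.2438,-0.9698)
member 7 (3-5): L=3.6470, (cx,cy)=(1.0000,-0.0049)
member 8 (4-5): L=7.8142, (cx,cy)=(0.2210,0.9753)
member 9 (4-6): L=3.1190, (cx,cy)=(1.0000,0.0000)
member 10 (5-6): L=7.7471, (cx,cy)=(0.1797,-0.9837)
solve A·x = −loads:
  F[0-1] = +659.2000 N (tension)
  F[0-2] = +6089.3248 N (tension)
  F[1-2] = -1202.0434 N (compression)
  F[1-3] = -1727.2447 N (compression)
  F[2-3] = +1209.7781 N (tension)
  F[2-4] = +5631.3711 N (tension)
  F[3-4] = -1663.4847 N (compression)
  F[3-5] = -1016.8721 N (compression)
  F[4-5] = +2545.3064 N (tension)
  F[4-6] = +454.3289 N (tension)
  F[5-6] = -2528.5373 N (compression)
  Rx@0 = -6209.3800 N
  Ry@0 = -648.1754 N
  Ry@6 = +2487.3854 N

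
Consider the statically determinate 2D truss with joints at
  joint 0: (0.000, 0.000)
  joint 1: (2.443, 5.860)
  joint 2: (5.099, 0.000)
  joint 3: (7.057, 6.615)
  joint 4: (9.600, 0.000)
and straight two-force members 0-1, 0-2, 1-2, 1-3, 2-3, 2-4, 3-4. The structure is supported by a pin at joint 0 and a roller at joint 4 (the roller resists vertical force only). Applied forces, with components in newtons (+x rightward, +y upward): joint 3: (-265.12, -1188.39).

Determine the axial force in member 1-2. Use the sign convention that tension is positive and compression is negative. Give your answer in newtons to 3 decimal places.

N=5 nodes, M=7 members, R=3 reactions → 2N=10, M+R=10
member 0 (0-1): L=6.3488, (cx,cy)=(0.3848,0.9230)
member 1 (0-2): L=5.0990, (cx,cy)=(1.0000,0.0000)
member 2 (1-2): L=6.4338, (cx,cy)=(0.4128,-0.9108)
member 3 (1-3): L=4.6754, (cx,cy)=(0.9869,0.1615)
member 4 (2-3): L=6.8987, (cx,cy)=(0.2838,0.9589)
member 5 (2-4): L=4.5010, (cx,cy)=(1.0000,0.0000)
member 6 (3-4): L=7.0870, (cx,cy)=(0.3588,-0.9334)
solve A·x = −loads:
  F[0-1] = -538.9843 N (compression)
  F[0-2] = -57.7219 N (compression)
  F[1-2] = +473.7980 N (tension)
  F[1-3] = -408.3505 N (compression)
  F[2-3] = -450.0488 N (compression)
  F[2-4] = +265.6046 N (tension)
  F[3-4] = -740.2008 N (compression)
  Rx@0 = +265.1200 N
  Ry@0 = +497.4838 N
  Ry@4 = +690.9062 N

473.798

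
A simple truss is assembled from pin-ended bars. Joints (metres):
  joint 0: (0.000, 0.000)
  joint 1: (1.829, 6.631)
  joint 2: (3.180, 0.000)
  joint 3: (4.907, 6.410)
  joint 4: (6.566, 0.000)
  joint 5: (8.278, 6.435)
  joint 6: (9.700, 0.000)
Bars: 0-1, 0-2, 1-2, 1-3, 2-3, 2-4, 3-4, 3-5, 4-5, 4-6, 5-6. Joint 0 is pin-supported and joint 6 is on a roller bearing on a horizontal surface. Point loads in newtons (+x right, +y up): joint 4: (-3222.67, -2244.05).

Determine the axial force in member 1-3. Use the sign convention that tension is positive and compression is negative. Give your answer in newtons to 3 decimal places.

N=7 nodes, M=11 members, R=3 reactions → 2N=14, M+R=14
member 0 (0-1): L=6.8786, (cx,cy)=(0.2659,0.9640)
member 1 (0-2): L=3.1800, (cx,cy)=(1.0000,0.0000)
member 2 (1-2): L=6.7672, (cx,cy)=(0.1996,-0.9799)
member 3 (1-3): L=3.0859, (cx,cy)=(0.9974,-0.0716)
member 4 (2-3): L=6.6386, (cx,cy)=(0.2601,0.9656)
member 5 (2-4): L=3.3860, (cx,cy)=(1.0000,0.0000)
member 6 (3-4): L=6.6212, (cx,cy)=(0.2506,-0.9681)
member 7 (3-5): L=3.3711, (cx,cy)=(1.0000,0.0074)
member 8 (4-5): L=6.6588, (cx,cy)=(0.2571,0.9664)
member 9 (4-6): L=3.1340, (cx,cy)=(1.0000,0.0000)
member 10 (5-6): L=6.5902, (cx,cy)=(0.2158,-0.9764)
solve A·x = −loads:
  F[0-1] = -752.1111 N (compression)
  F[0-2] = -3022.6864 N (compression)
  F[1-2] = +765.7876 N (tension)
  F[1-3] = -353.7728 N (compression)
  F[2-3] = -777.1292 N (compression)
  F[2-4] = -2667.6383 N (compression)
  F[3-4] = +743.2476 N (tension)
  F[3-5] = -741.2792 N (compression)
  F[4-5] = +1577.5411 N (tension)
  F[4-6] = +335.6701 N (tension)
  F[5-6] = -1555.6596 N (compression)
  Rx@0 = +3222.6700 N
  Ry@0 = +725.0364 N
  Ry@6 = +1519.0136 N

-353.773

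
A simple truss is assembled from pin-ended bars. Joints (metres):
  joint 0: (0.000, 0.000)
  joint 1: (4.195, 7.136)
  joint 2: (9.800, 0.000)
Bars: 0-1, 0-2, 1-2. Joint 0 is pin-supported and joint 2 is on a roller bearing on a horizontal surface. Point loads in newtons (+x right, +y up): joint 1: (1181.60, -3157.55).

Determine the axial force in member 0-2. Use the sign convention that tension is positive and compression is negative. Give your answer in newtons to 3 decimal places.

1737.442

N=3 nodes, M=3 members, R=3 reactions → 2N=6, M+R=6
member 0 (0-1): L=8.2777, (cx,cy)=(0.5068,0.8621)
member 1 (0-2): L=9.8000, (cx,cy)=(1.0000,0.0000)
member 2 (1-2): L=9.0741, (cx,cy)=(0.6177,-0.7864)
solve A·x = −loads:
  F[0-1] = -1096.8057 N (compression)
  F[0-2] = +1737.4419 N (tension)
  F[1-2] = -2812.7829 N (compression)
  Rx@0 = -1181.6000 N
  Ry@0 = +945.5276 N
  Ry@2 = +2212.0224 N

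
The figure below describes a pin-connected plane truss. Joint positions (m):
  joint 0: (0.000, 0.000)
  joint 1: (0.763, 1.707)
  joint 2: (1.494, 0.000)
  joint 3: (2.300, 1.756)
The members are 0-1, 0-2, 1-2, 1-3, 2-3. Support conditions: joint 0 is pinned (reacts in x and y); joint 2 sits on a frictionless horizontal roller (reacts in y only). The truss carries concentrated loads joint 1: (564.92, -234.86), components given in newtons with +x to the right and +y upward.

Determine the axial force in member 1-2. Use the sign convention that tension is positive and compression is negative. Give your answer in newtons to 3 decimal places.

-832.636

N=4 nodes, M=5 members, R=3 reactions → 2N=8, M+R=8
member 0 (0-1): L=1.8698, (cx,cy)=(0.4081,0.9129)
member 1 (0-2): L=1.4940, (cx,cy)=(1.0000,0.0000)
member 2 (1-2): L=1.8569, (cx,cy)=(0.3937,-0.9193)
member 3 (1-3): L=1.5378, (cx,cy)=(0.9995,0.0319)
member 4 (2-3): L=1.9321, (cx,cy)=(0.4172,0.9088)
solve A·x = −loads:
  F[0-1] = +581.1341 N (tension)
  F[0-2] = +327.7749 N (tension)
  F[1-2] = -832.6361 N (compression)
  F[1-3] = -0.0000 N (compression)
  F[2-3] = +0.0000 N (tension)
  Rx@0 = -564.9200 N
  Ry@0 = -530.5460 N
  Ry@2 = +765.4060 N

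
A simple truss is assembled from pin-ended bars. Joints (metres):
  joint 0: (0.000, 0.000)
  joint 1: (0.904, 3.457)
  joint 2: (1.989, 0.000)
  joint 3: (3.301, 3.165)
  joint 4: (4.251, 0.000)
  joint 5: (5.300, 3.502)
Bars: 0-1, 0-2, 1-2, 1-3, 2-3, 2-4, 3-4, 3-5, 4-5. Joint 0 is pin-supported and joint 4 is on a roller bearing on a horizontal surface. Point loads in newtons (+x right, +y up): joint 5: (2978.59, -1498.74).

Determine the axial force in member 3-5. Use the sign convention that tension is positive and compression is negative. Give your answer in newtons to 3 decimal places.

N=6 nodes, M=9 members, R=3 reactions → 2N=12, M+R=12
member 0 (0-1): L=3.5732, (cx,cy)=(0.2530,0.9675)
member 1 (0-2): L=1.9890, (cx,cy)=(1.0000,0.0000)
member 2 (1-2): L=3.6233, (cx,cy)=(0.2995,-0.9541)
member 3 (1-3): L=2.4147, (cx,cy)=(0.9927,-0.1209)
member 4 (2-3): L=3.4262, (cx,cy)=(0.3829,0.9238)
member 5 (2-4): L=2.2620, (cx,cy)=(1.0000,0.0000)
member 6 (3-4): L=3.3045, (cx,cy)=(0.2875,-0.9578)
member 7 (3-5): L=2.0272, (cx,cy)=(0.9861,0.1662)
member 8 (4-5): L=3.6557, (cx,cy)=(0.2869,0.9579)
solve A·x = −loads:
  F[0-1] = +2918.5633 N (tension)
  F[0-2] = +2240.2184 N (tension)
  F[1-2] = -3175.0922 N (compression)
  F[1-3] = +1701.6511 N (tension)
  F[2-3] = +3279.3599 N (tension)
  F[2-4] = +33.6411 N (tension)
  F[3-4] = -2312.6908 N (compression)
  F[3-5] = +3660.7540 N (tension)
  F[4-5] = -2199.8077 N (compression)
  Rx@0 = -2978.5900 N
  Ry@0 = -2823.6181 N
  Ry@4 = +4322.3581 N

3660.754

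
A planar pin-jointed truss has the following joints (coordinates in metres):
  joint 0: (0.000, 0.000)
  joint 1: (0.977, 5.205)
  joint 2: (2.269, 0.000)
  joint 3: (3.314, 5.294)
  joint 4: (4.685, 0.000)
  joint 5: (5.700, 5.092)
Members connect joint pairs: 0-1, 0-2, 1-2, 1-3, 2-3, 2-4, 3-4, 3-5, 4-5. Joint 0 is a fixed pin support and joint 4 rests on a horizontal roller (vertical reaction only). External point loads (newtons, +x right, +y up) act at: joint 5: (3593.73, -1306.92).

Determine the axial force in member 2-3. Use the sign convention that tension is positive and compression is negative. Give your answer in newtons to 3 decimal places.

4199.680

N=6 nodes, M=9 members, R=3 reactions → 2N=12, M+R=12
member 0 (0-1): L=5.2959, (cx,cy)=(0.1845,0.9828)
member 1 (0-2): L=2.2690, (cx,cy)=(1.0000,0.0000)
member 2 (1-2): L=5.3630, (cx,cy)=(0.2409,-0.9705)
member 3 (1-3): L=2.3387, (cx,cy)=(0.9993,0.0381)
member 4 (2-3): L=5.3962, (cx,cy)=(0.1937,0.9811)
member 5 (2-4): L=2.4160, (cx,cy)=(1.0000,0.0000)
member 6 (3-4): L=5.4686, (cx,cy)=(0.2507,-0.9681)
member 7 (3-5): L=2.3945, (cx,cy)=(0.9964,-0.0844)
member 8 (4-5): L=5.1922, (cx,cy)=(0.1955,0.9807)
solve A·x = −loads:
  F[0-1] = +4262.2285 N (tension)
  F[0-2] = +2807.4241 N (tension)
  F[1-2] = -4245.2119 N (compression)
  F[1-3] = +1810.3395 N (tension)
  F[2-3] = +4199.6801 N (tension)
  F[2-4] = +971.4065 N (tension)
  F[3-4] = -4658.7377 N (compression)
  F[3-5] = +3803.8372 N (tension)
  F[4-5] = -1005.4315 N (compression)
  Rx@0 = -3593.7300 N
  Ry@0 = -4189.0709 N
  Ry@4 = +5495.9909 N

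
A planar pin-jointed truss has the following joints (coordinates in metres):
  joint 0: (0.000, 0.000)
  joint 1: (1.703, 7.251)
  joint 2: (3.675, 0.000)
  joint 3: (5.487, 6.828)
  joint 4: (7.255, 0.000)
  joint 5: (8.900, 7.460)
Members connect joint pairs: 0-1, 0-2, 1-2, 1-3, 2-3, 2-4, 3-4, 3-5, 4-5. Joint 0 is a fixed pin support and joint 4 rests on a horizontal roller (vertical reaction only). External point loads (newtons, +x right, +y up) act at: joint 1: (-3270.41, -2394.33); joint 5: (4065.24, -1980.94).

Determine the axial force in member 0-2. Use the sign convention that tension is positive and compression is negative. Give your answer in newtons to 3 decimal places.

N=6 nodes, M=9 members, R=3 reactions → 2N=12, M+R=12
member 0 (0-1): L=7.4483, (cx,cy)=(0.2286,0.9735)
member 1 (0-2): L=3.6750, (cx,cy)=(1.0000,0.0000)
member 2 (1-2): L=7.5144, (cx,cy)=(0.2624,-0.9650)
member 3 (1-3): L=3.8076, (cx,cy)=(0.9938,-0.1111)
member 4 (2-3): L=7.0643, (cx,cy)=(0.2565,0.9665)
member 5 (2-4): L=3.5800, (cx,cy)=(1.0000,0.0000)
member 6 (3-4): L=7.0532, (cx,cy)=(0.2507,-0.9681)
member 7 (3-5): L=3.4710, (cx,cy)=(0.9833,0.1821)
member 8 (4-5): L=7.6392, (cx,cy)=(0.2153,0.9765)
solve A·x = −loads:
  F[0-1] = -484.4704 N (compression)
  F[0-2] = +905.6006 N (tension)
  F[1-2] = -2432.5161 N (compression)
  F[1-3] = +3821.6624 N (tension)
  F[2-3] = +2428.5058 N (tension)
  F[2-4] = -355.6761 N (compression)
  F[3-4] = -1088.2831 N (compression)
  F[3-5] = +4773.5071 N (tension)
  F[4-5] = -2918.5647 N (compression)
  Rx@0 = -794.8300 N
  Ry@0 = +471.6370 N
  Ry@4 = +3903.6330 N

905.601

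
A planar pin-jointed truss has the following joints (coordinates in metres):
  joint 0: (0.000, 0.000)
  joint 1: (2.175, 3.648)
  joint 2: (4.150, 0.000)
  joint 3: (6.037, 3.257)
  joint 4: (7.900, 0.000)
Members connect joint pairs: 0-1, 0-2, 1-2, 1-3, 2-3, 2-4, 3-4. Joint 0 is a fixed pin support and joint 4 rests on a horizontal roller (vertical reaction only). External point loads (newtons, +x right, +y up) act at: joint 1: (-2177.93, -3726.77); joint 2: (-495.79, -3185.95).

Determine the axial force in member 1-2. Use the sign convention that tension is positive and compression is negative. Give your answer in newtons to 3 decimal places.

N=5 nodes, M=7 members, R=3 reactions → 2N=10, M+R=10
member 0 (0-1): L=4.2472, (cx,cy)=(0.5121,0.8589)
member 1 (0-2): L=4.1500, (cx,cy)=(1.0000,0.0000)
member 2 (1-2): L=4.1483, (cx,cy)=(0.4761,-0.8794)
member 3 (1-3): L=3.8817, (cx,cy)=(0.9949,-0.1007)
member 4 (2-3): L=3.7641, (cx,cy)=(0.5013,0.8653)
member 5 (2-4): L=3.7500, (cx,cy)=(1.0000,0.0000)
member 6 (3-4): L=3.7522, (cx,cy)=(0.4965,-0.8680)
solve A·x = −loads:
  F[0-1] = -6075.9275 N (compression)
  F[0-2] = +437.7906 N (tension)
  F[1-2] = +1908.7091 N (tension)
  F[1-3] = -1851.7287 N (compression)
  F[2-3] = +1742.1698 N (tension)
  F[2-4] = +968.9463 N (tension)
  F[3-4] = -1951.5062 N (compression)
  Rx@0 = +2673.7200 N
  Ry@0 = +5218.7544 N
  Ry@4 = +1693.9656 N

1908.709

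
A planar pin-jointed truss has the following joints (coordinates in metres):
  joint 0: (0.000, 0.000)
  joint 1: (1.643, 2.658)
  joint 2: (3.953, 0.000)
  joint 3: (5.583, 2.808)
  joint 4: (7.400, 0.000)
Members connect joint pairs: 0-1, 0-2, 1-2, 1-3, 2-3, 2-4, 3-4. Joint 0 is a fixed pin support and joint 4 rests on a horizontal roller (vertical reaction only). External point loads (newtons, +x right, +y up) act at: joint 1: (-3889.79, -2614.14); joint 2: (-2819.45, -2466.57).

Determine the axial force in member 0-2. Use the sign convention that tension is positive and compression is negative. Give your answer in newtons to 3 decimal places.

N=5 nodes, M=7 members, R=3 reactions → 2N=10, M+R=10
member 0 (0-1): L=3.1248, (cx,cy)=(0.5258,0.8506)
member 1 (0-2): L=3.9530, (cx,cy)=(1.0000,0.0000)
member 2 (1-2): L=3.5215, (cx,cy)=(0.6560,-0.7548)
member 3 (1-3): L=3.9429, (cx,cy)=(0.9993,0.0380)
member 4 (2-3): L=3.2468, (cx,cy)=(0.5020,0.8648)
member 5 (2-4): L=3.4470, (cx,cy)=(1.0000,0.0000)
member 6 (3-4): L=3.3446, (cx,cy)=(0.5433,-0.8396)
solve A·x = −loads:
  F[0-1] = -5384.1840 N (compression)
  F[0-2] = -3878.2757 N (compression)
  F[1-2] = +2572.6127 N (tension)
  F[1-3] = -629.1808 N (compression)
  F[2-3] = +606.7999 N (tension)
  F[2-4] = +324.0927 N (tension)
  F[3-4] = -596.5660 N (compression)
  Rx@0 = +6709.2400 N
  Ry@0 = +4579.8558 N
  Ry@4 = +500.8542 N

-3878.276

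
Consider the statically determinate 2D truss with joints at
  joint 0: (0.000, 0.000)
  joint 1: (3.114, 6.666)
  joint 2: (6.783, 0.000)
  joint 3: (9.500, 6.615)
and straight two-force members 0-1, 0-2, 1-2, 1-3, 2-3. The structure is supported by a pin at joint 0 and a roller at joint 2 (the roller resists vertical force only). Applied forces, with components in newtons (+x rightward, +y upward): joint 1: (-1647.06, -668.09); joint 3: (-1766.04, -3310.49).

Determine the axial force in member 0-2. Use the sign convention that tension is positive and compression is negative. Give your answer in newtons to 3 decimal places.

-2303.031

N=4 nodes, M=5 members, R=3 reactions → 2N=8, M+R=8
member 0 (0-1): L=7.3575, (cx,cy)=(0.4232,0.9060)
member 1 (0-2): L=6.7830, (cx,cy)=(1.0000,0.0000)
member 2 (1-2): L=7.6090, (cx,cy)=(0.4822,-0.8761)
member 3 (1-3): L=6.3862, (cx,cy)=(1.0000,-0.0080)
member 4 (2-3): L=7.1512, (cx,cy)=(0.3799,0.9250)
solve A·x = −loads:
  F[0-1] = -2622.7733 N (compression)
  F[0-2] = -2303.0307 N (compression)
  F[1-2] = +1953.5284 N (tension)
  F[1-3] = -404.9964 N (compression)
  F[2-3] = -3582.3517 N (compression)
  Rx@0 = +3413.1000 N
  Ry@0 = +2376.2756 N
  Ry@2 = +1602.3044 N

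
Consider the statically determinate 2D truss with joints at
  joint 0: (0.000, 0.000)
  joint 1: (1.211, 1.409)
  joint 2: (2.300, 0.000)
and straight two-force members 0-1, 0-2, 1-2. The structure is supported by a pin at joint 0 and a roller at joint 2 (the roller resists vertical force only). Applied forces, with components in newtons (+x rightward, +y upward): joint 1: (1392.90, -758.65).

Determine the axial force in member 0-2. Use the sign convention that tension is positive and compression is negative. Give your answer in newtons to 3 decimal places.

N=3 nodes, M=3 members, R=3 reactions → 2N=6, M+R=6
member 0 (0-1): L=1.8579, (cx,cy)=(0.6518,0.7584)
member 1 (0-2): L=2.3000, (cx,cy)=(1.0000,0.0000)
member 2 (1-2): L=1.7808, (cx,cy)=(0.6115,-0.7912)
solve A·x = −loads:
  F[0-1] = +651.5164 N (tension)
  F[0-2] = +968.2349 N (tension)
  F[1-2] = -1583.3058 N (compression)
  Rx@0 = -1392.9000 N
  Ry@0 = -494.0984 N
  Ry@2 = +1252.7484 N

968.235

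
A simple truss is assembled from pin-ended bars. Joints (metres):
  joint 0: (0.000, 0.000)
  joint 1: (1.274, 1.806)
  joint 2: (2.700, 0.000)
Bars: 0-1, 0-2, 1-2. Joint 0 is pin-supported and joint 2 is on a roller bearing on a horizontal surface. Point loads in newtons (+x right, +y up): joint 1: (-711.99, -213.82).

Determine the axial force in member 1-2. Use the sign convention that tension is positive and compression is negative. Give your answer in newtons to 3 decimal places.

478.252

N=3 nodes, M=3 members, R=3 reactions → 2N=6, M+R=6
member 0 (0-1): L=2.2101, (cx,cy)=(0.5764,0.8171)
member 1 (0-2): L=2.7000, (cx,cy)=(1.0000,0.0000)
member 2 (1-2): L=2.3011, (cx,cy)=(0.6197,-0.7848)
solve A·x = −loads:
  F[0-1] = -721.0128 N (compression)
  F[0-2] = -296.3734 N (compression)
  F[1-2] = +478.2525 N (tension)
  Rx@0 = +711.9900 N
  Ry@0 = +589.1708 N
  Ry@2 = -375.3508 N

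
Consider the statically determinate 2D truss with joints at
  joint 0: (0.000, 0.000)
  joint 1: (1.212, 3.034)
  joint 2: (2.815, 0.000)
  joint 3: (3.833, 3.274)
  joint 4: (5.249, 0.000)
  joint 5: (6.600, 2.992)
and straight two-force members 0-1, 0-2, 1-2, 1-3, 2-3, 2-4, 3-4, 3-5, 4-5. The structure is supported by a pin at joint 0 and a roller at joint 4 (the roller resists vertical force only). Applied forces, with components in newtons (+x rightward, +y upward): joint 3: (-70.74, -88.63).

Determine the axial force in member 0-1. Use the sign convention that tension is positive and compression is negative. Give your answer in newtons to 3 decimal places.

-73.260

N=6 nodes, M=9 members, R=3 reactions → 2N=12, M+R=12
member 0 (0-1): L=3.2671, (cx,cy)=(0.3710,0.9286)
member 1 (0-2): L=2.8150, (cx,cy)=(1.0000,0.0000)
member 2 (1-2): L=3.4314, (cx,cy)=(0.4672,-0.8842)
member 3 (1-3): L=2.6320, (cx,cy)=(0.9958,0.0912)
member 4 (2-3): L=3.4286, (cx,cy)=(0.2969,0.9549)
member 5 (2-4): L=2.4340, (cx,cy)=(1.0000,0.0000)
member 6 (3-4): L=3.5671, (cx,cy)=(0.3970,-0.9178)
member 7 (3-5): L=2.7813, (cx,cy)=(0.9948,-0.1014)
member 8 (4-5): L=3.2829, (cx,cy)=(0.4115,0.9114)
solve A·x = −loads:
  F[0-1] = -73.2600 N (compression)
  F[0-2] = -43.5629 N (compression)
  F[1-2] = +70.7090 N (tension)
  F[1-3] = -60.4608 N (compression)
  F[2-3] = -65.4718 N (compression)
  F[2-4] = +8.9084 N (tension)
  F[3-4] = -22.4413 N (compression)
  F[3-5] = -0.0000 N (tension)
  F[4-5] = +0.0000 N (tension)
  Rx@0 = +70.7400 N
  Ry@0 = +68.0325 N
  Ry@4 = +20.5975 N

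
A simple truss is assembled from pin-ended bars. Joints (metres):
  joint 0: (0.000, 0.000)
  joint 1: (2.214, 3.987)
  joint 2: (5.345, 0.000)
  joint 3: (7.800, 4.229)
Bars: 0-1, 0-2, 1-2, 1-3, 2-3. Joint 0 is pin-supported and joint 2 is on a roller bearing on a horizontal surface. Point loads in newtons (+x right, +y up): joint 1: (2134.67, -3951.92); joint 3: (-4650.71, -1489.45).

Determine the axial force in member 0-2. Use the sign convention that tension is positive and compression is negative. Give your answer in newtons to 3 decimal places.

N=4 nodes, M=5 members, R=3 reactions → 2N=8, M+R=8
member 0 (0-1): L=4.5605, (cx,cy)=(0.4855,0.8743)
member 1 (0-2): L=5.3450, (cx,cy)=(1.0000,0.0000)
member 2 (1-2): L=5.0695, (cx,cy)=(0.6176,-0.7865)
member 3 (1-3): L=5.5912, (cx,cy)=(0.9991,0.0433)
member 4 (2-3): L=4.8899, (cx,cy)=(0.5021,0.8648)
solve A·x = −loads:
  F[0-1] = -4253.0165 N (compression)
  F[0-2] = -451.3053 N (compression)
  F[1-2] = -511.1058 N (compression)
  F[1-3] = -3887.3778 N (compression)
  F[2-3] = -1527.6816 N (compression)
  Rx@0 = +2516.0400 N
  Ry@0 = +3718.2011 N
  Ry@2 = +1723.1689 N

-451.305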